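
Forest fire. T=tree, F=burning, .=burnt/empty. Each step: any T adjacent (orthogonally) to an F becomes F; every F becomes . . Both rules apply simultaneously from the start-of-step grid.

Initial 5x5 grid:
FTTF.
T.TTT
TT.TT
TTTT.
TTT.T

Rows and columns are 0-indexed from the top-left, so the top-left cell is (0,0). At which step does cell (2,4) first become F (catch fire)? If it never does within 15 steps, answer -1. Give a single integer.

Step 1: cell (2,4)='T' (+4 fires, +2 burnt)
Step 2: cell (2,4)='T' (+4 fires, +4 burnt)
Step 3: cell (2,4)='F' (+4 fires, +4 burnt)
  -> target ignites at step 3
Step 4: cell (2,4)='.' (+3 fires, +4 burnt)
Step 5: cell (2,4)='.' (+2 fires, +3 burnt)
Step 6: cell (2,4)='.' (+0 fires, +2 burnt)
  fire out at step 6

3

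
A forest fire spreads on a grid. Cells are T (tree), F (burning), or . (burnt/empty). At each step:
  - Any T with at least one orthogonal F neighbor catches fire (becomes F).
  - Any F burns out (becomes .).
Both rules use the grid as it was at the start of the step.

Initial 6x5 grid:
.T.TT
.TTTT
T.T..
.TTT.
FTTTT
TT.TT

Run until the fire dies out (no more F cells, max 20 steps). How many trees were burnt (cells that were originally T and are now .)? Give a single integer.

Step 1: +2 fires, +1 burnt (F count now 2)
Step 2: +3 fires, +2 burnt (F count now 3)
Step 3: +2 fires, +3 burnt (F count now 2)
Step 4: +4 fires, +2 burnt (F count now 4)
Step 5: +2 fires, +4 burnt (F count now 2)
Step 6: +2 fires, +2 burnt (F count now 2)
Step 7: +3 fires, +2 burnt (F count now 3)
Step 8: +1 fires, +3 burnt (F count now 1)
Step 9: +0 fires, +1 burnt (F count now 0)
Fire out after step 9
Initially T: 20, now '.': 29
Total burnt (originally-T cells now '.'): 19

Answer: 19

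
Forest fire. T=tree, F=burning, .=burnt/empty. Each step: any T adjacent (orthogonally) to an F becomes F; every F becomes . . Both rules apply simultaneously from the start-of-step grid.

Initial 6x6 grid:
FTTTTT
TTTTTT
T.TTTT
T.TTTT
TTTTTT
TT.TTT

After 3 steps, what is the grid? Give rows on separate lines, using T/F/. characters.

Step 1: 2 trees catch fire, 1 burn out
  .FTTTT
  FTTTTT
  T.TTTT
  T.TTTT
  TTTTTT
  TT.TTT
Step 2: 3 trees catch fire, 2 burn out
  ..FTTT
  .FTTTT
  F.TTTT
  T.TTTT
  TTTTTT
  TT.TTT
Step 3: 3 trees catch fire, 3 burn out
  ...FTT
  ..FTTT
  ..TTTT
  F.TTTT
  TTTTTT
  TT.TTT

...FTT
..FTTT
..TTTT
F.TTTT
TTTTTT
TT.TTT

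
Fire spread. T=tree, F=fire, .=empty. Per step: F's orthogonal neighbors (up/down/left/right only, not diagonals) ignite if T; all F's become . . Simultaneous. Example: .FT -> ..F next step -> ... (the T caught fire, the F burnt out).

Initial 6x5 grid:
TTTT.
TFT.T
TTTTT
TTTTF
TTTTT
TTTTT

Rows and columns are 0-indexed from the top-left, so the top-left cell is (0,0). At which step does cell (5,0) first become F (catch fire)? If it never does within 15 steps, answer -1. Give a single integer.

Step 1: cell (5,0)='T' (+7 fires, +2 burnt)
Step 2: cell (5,0)='T' (+10 fires, +7 burnt)
Step 3: cell (5,0)='T' (+5 fires, +10 burnt)
Step 4: cell (5,0)='T' (+3 fires, +5 burnt)
Step 5: cell (5,0)='F' (+1 fires, +3 burnt)
  -> target ignites at step 5
Step 6: cell (5,0)='.' (+0 fires, +1 burnt)
  fire out at step 6

5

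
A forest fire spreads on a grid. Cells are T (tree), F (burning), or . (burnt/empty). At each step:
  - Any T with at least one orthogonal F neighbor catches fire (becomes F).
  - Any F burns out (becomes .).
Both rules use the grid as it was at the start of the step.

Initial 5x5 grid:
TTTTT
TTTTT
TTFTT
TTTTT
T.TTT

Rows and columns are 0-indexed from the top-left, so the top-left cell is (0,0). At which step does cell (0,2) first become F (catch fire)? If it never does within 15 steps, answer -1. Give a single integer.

Step 1: cell (0,2)='T' (+4 fires, +1 burnt)
Step 2: cell (0,2)='F' (+8 fires, +4 burnt)
  -> target ignites at step 2
Step 3: cell (0,2)='.' (+7 fires, +8 burnt)
Step 4: cell (0,2)='.' (+4 fires, +7 burnt)
Step 5: cell (0,2)='.' (+0 fires, +4 burnt)
  fire out at step 5

2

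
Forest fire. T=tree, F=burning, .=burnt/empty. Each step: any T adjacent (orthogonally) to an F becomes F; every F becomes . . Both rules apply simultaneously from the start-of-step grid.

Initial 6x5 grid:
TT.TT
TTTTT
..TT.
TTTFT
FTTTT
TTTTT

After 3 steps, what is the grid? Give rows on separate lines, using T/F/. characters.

Step 1: 7 trees catch fire, 2 burn out
  TT.TT
  TTTTT
  ..TF.
  FTF.F
  .FTFT
  FTTTT
Step 2: 7 trees catch fire, 7 burn out
  TT.TT
  TTTFT
  ..F..
  .F...
  ..F.F
  .FTFT
Step 3: 5 trees catch fire, 7 burn out
  TT.FT
  TTF.F
  .....
  .....
  .....
  ..F.F

TT.FT
TTF.F
.....
.....
.....
..F.F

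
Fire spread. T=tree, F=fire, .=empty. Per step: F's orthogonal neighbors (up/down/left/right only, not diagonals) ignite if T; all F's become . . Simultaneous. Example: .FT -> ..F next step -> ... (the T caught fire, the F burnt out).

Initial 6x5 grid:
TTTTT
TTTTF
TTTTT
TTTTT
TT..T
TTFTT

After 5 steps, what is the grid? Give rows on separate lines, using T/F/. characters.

Step 1: 5 trees catch fire, 2 burn out
  TTTTF
  TTTF.
  TTTTF
  TTTTT
  TT..T
  TF.FT
Step 2: 7 trees catch fire, 5 burn out
  TTTF.
  TTF..
  TTTF.
  TTTTF
  TF..T
  F...F
Step 3: 7 trees catch fire, 7 burn out
  TTF..
  TF...
  TTF..
  TFTF.
  F...F
  .....
Step 4: 5 trees catch fire, 7 burn out
  TF...
  F....
  TF...
  F.F..
  .....
  .....
Step 5: 2 trees catch fire, 5 burn out
  F....
  .....
  F....
  .....
  .....
  .....

F....
.....
F....
.....
.....
.....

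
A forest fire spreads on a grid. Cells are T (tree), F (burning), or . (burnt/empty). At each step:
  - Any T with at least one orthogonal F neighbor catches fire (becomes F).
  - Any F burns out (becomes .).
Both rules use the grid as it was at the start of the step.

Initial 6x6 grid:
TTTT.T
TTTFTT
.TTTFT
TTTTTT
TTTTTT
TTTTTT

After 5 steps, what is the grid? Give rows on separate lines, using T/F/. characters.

Step 1: 6 trees catch fire, 2 burn out
  TTTF.T
  TTF.FT
  .TTF.F
  TTTTFT
  TTTTTT
  TTTTTT
Step 2: 7 trees catch fire, 6 burn out
  TTF..T
  TF...F
  .TF...
  TTTF.F
  TTTTFT
  TTTTTT
Step 3: 8 trees catch fire, 7 burn out
  TF...F
  F.....
  .F....
  TTF...
  TTTF.F
  TTTTFT
Step 4: 5 trees catch fire, 8 burn out
  F.....
  ......
  ......
  TF....
  TTF...
  TTTF.F
Step 5: 3 trees catch fire, 5 burn out
  ......
  ......
  ......
  F.....
  TF....
  TTF...

......
......
......
F.....
TF....
TTF...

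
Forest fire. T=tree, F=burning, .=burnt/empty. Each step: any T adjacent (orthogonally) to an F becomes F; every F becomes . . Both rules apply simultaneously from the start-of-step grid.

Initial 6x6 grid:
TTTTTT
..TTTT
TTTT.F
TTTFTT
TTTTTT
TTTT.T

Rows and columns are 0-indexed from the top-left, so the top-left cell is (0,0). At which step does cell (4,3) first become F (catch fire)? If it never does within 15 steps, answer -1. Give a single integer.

Step 1: cell (4,3)='F' (+6 fires, +2 burnt)
  -> target ignites at step 1
Step 2: cell (4,3)='.' (+9 fires, +6 burnt)
Step 3: cell (4,3)='.' (+8 fires, +9 burnt)
Step 4: cell (4,3)='.' (+4 fires, +8 burnt)
Step 5: cell (4,3)='.' (+2 fires, +4 burnt)
Step 6: cell (4,3)='.' (+1 fires, +2 burnt)
Step 7: cell (4,3)='.' (+0 fires, +1 burnt)
  fire out at step 7

1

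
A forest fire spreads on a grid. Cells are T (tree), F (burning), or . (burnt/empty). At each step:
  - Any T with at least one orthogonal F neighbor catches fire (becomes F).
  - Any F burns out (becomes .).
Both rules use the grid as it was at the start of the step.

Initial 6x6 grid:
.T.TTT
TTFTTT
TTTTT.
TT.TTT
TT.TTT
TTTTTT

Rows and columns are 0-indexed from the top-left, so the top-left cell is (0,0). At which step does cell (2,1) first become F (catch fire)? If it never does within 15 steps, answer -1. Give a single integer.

Step 1: cell (2,1)='T' (+3 fires, +1 burnt)
Step 2: cell (2,1)='F' (+6 fires, +3 burnt)
  -> target ignites at step 2
Step 3: cell (2,1)='.' (+6 fires, +6 burnt)
Step 4: cell (2,1)='.' (+5 fires, +6 burnt)
Step 5: cell (2,1)='.' (+5 fires, +5 burnt)
Step 6: cell (2,1)='.' (+4 fires, +5 burnt)
Step 7: cell (2,1)='.' (+1 fires, +4 burnt)
Step 8: cell (2,1)='.' (+0 fires, +1 burnt)
  fire out at step 8

2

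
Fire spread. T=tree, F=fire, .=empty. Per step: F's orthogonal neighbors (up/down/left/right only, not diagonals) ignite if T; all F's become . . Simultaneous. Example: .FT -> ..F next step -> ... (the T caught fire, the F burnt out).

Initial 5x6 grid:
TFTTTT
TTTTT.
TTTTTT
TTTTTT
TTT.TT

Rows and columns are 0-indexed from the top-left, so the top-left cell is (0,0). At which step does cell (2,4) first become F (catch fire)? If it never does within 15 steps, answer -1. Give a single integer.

Step 1: cell (2,4)='T' (+3 fires, +1 burnt)
Step 2: cell (2,4)='T' (+4 fires, +3 burnt)
Step 3: cell (2,4)='T' (+5 fires, +4 burnt)
Step 4: cell (2,4)='T' (+6 fires, +5 burnt)
Step 5: cell (2,4)='F' (+4 fires, +6 burnt)
  -> target ignites at step 5
Step 6: cell (2,4)='.' (+2 fires, +4 burnt)
Step 7: cell (2,4)='.' (+2 fires, +2 burnt)
Step 8: cell (2,4)='.' (+1 fires, +2 burnt)
Step 9: cell (2,4)='.' (+0 fires, +1 burnt)
  fire out at step 9

5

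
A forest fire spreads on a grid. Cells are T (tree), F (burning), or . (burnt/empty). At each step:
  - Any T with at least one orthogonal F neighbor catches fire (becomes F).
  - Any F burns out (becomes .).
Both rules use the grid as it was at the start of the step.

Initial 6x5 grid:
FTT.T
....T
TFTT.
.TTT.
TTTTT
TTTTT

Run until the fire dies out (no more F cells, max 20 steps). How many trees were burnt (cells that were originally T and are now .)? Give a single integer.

Step 1: +4 fires, +2 burnt (F count now 4)
Step 2: +4 fires, +4 burnt (F count now 4)
Step 3: +4 fires, +4 burnt (F count now 4)
Step 4: +3 fires, +4 burnt (F count now 3)
Step 5: +2 fires, +3 burnt (F count now 2)
Step 6: +1 fires, +2 burnt (F count now 1)
Step 7: +0 fires, +1 burnt (F count now 0)
Fire out after step 7
Initially T: 20, now '.': 28
Total burnt (originally-T cells now '.'): 18

Answer: 18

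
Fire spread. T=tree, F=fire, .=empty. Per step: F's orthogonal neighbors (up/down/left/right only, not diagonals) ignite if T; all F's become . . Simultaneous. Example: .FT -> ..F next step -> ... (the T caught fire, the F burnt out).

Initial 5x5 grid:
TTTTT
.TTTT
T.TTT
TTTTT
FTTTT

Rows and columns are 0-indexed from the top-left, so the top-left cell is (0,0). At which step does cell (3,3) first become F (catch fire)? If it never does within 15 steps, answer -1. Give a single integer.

Step 1: cell (3,3)='T' (+2 fires, +1 burnt)
Step 2: cell (3,3)='T' (+3 fires, +2 burnt)
Step 3: cell (3,3)='T' (+2 fires, +3 burnt)
Step 4: cell (3,3)='F' (+3 fires, +2 burnt)
  -> target ignites at step 4
Step 5: cell (3,3)='.' (+3 fires, +3 burnt)
Step 6: cell (3,3)='.' (+4 fires, +3 burnt)
Step 7: cell (3,3)='.' (+3 fires, +4 burnt)
Step 8: cell (3,3)='.' (+2 fires, +3 burnt)
Step 9: cell (3,3)='.' (+0 fires, +2 burnt)
  fire out at step 9

4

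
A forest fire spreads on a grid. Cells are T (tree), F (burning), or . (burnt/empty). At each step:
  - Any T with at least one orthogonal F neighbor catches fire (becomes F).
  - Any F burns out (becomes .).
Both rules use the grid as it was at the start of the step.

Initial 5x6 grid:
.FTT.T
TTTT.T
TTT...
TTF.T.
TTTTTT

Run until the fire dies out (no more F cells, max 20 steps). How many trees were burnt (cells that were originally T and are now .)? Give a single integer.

Step 1: +5 fires, +2 burnt (F count now 5)
Step 2: +7 fires, +5 burnt (F count now 7)
Step 3: +4 fires, +7 burnt (F count now 4)
Step 4: +2 fires, +4 burnt (F count now 2)
Step 5: +0 fires, +2 burnt (F count now 0)
Fire out after step 5
Initially T: 20, now '.': 28
Total burnt (originally-T cells now '.'): 18

Answer: 18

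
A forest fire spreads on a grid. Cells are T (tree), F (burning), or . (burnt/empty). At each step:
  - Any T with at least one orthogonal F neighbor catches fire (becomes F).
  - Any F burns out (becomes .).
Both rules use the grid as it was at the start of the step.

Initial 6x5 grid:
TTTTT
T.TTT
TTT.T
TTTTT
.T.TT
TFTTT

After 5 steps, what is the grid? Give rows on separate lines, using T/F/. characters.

Step 1: 3 trees catch fire, 1 burn out
  TTTTT
  T.TTT
  TTT.T
  TTTTT
  .F.TT
  F.FTT
Step 2: 2 trees catch fire, 3 burn out
  TTTTT
  T.TTT
  TTT.T
  TFTTT
  ...TT
  ...FT
Step 3: 5 trees catch fire, 2 burn out
  TTTTT
  T.TTT
  TFT.T
  F.FTT
  ...FT
  ....F
Step 4: 4 trees catch fire, 5 burn out
  TTTTT
  T.TTT
  F.F.T
  ...FT
  ....F
  .....
Step 5: 3 trees catch fire, 4 burn out
  TTTTT
  F.FTT
  ....T
  ....F
  .....
  .....

TTTTT
F.FTT
....T
....F
.....
.....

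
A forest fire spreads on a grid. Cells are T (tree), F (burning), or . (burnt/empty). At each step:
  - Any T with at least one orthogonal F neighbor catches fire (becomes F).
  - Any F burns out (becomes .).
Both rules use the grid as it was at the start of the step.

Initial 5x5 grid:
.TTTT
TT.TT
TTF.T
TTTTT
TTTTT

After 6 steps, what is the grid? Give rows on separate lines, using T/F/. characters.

Step 1: 2 trees catch fire, 1 burn out
  .TTTT
  TT.TT
  TF..T
  TTFTT
  TTTTT
Step 2: 5 trees catch fire, 2 burn out
  .TTTT
  TF.TT
  F...T
  TF.FT
  TTFTT
Step 3: 6 trees catch fire, 5 burn out
  .FTTT
  F..TT
  ....T
  F...F
  TF.FT
Step 4: 4 trees catch fire, 6 burn out
  ..FTT
  ...TT
  ....F
  .....
  F...F
Step 5: 2 trees catch fire, 4 burn out
  ...FT
  ...TF
  .....
  .....
  .....
Step 6: 2 trees catch fire, 2 burn out
  ....F
  ...F.
  .....
  .....
  .....

....F
...F.
.....
.....
.....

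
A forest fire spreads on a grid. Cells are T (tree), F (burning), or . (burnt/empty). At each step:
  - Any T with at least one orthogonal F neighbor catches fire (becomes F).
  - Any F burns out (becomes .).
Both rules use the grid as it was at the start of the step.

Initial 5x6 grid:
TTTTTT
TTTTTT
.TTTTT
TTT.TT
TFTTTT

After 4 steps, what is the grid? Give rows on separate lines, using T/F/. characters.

Step 1: 3 trees catch fire, 1 burn out
  TTTTTT
  TTTTTT
  .TTTTT
  TFT.TT
  F.FTTT
Step 2: 4 trees catch fire, 3 burn out
  TTTTTT
  TTTTTT
  .FTTTT
  F.F.TT
  ...FTT
Step 3: 3 trees catch fire, 4 burn out
  TTTTTT
  TFTTTT
  ..FTTT
  ....TT
  ....FT
Step 4: 6 trees catch fire, 3 burn out
  TFTTTT
  F.FTTT
  ...FTT
  ....FT
  .....F

TFTTTT
F.FTTT
...FTT
....FT
.....F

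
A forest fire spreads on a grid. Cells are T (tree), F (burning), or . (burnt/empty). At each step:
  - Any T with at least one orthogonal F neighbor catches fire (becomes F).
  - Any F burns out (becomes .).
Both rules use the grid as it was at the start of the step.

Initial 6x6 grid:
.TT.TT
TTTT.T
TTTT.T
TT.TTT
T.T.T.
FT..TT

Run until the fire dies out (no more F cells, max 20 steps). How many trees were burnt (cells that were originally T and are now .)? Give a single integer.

Answer: 24

Derivation:
Step 1: +2 fires, +1 burnt (F count now 2)
Step 2: +1 fires, +2 burnt (F count now 1)
Step 3: +2 fires, +1 burnt (F count now 2)
Step 4: +2 fires, +2 burnt (F count now 2)
Step 5: +2 fires, +2 burnt (F count now 2)
Step 6: +3 fires, +2 burnt (F count now 3)
Step 7: +3 fires, +3 burnt (F count now 3)
Step 8: +1 fires, +3 burnt (F count now 1)
Step 9: +2 fires, +1 burnt (F count now 2)
Step 10: +2 fires, +2 burnt (F count now 2)
Step 11: +2 fires, +2 burnt (F count now 2)
Step 12: +1 fires, +2 burnt (F count now 1)
Step 13: +1 fires, +1 burnt (F count now 1)
Step 14: +0 fires, +1 burnt (F count now 0)
Fire out after step 14
Initially T: 25, now '.': 35
Total burnt (originally-T cells now '.'): 24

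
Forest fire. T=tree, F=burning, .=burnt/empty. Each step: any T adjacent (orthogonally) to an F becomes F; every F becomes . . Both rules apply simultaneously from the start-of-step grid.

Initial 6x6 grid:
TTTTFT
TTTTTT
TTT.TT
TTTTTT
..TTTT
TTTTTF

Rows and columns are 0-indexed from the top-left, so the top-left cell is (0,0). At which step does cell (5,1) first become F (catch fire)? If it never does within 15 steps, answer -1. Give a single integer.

Step 1: cell (5,1)='T' (+5 fires, +2 burnt)
Step 2: cell (5,1)='T' (+7 fires, +5 burnt)
Step 3: cell (5,1)='T' (+6 fires, +7 burnt)
Step 4: cell (5,1)='F' (+6 fires, +6 burnt)
  -> target ignites at step 4
Step 5: cell (5,1)='.' (+4 fires, +6 burnt)
Step 6: cell (5,1)='.' (+2 fires, +4 burnt)
Step 7: cell (5,1)='.' (+1 fires, +2 burnt)
Step 8: cell (5,1)='.' (+0 fires, +1 burnt)
  fire out at step 8

4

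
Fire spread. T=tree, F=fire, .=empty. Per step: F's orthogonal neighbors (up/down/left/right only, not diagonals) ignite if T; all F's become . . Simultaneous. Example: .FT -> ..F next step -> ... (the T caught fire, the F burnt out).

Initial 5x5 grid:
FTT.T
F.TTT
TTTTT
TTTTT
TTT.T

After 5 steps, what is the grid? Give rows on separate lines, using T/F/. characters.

Step 1: 2 trees catch fire, 2 burn out
  .FT.T
  ..TTT
  FTTTT
  TTTTT
  TTT.T
Step 2: 3 trees catch fire, 2 burn out
  ..F.T
  ..TTT
  .FTTT
  FTTTT
  TTT.T
Step 3: 4 trees catch fire, 3 burn out
  ....T
  ..FTT
  ..FTT
  .FTTT
  FTT.T
Step 4: 4 trees catch fire, 4 burn out
  ....T
  ...FT
  ...FT
  ..FTT
  .FT.T
Step 5: 4 trees catch fire, 4 burn out
  ....T
  ....F
  ....F
  ...FT
  ..F.T

....T
....F
....F
...FT
..F.T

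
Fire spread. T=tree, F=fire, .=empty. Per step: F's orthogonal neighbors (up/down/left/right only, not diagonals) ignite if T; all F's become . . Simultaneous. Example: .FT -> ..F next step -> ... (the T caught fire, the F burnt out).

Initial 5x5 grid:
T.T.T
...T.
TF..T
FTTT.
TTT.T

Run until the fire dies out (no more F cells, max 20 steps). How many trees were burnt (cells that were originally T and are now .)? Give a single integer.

Answer: 7

Derivation:
Step 1: +3 fires, +2 burnt (F count now 3)
Step 2: +2 fires, +3 burnt (F count now 2)
Step 3: +2 fires, +2 burnt (F count now 2)
Step 4: +0 fires, +2 burnt (F count now 0)
Fire out after step 4
Initially T: 13, now '.': 19
Total burnt (originally-T cells now '.'): 7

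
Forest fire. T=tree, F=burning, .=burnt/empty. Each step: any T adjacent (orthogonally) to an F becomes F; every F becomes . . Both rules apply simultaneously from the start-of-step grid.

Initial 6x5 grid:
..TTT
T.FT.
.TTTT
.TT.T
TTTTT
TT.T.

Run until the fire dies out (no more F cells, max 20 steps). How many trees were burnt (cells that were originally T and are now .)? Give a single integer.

Answer: 19

Derivation:
Step 1: +3 fires, +1 burnt (F count now 3)
Step 2: +4 fires, +3 burnt (F count now 4)
Step 3: +4 fires, +4 burnt (F count now 4)
Step 4: +3 fires, +4 burnt (F count now 3)
Step 5: +4 fires, +3 burnt (F count now 4)
Step 6: +1 fires, +4 burnt (F count now 1)
Step 7: +0 fires, +1 burnt (F count now 0)
Fire out after step 7
Initially T: 20, now '.': 29
Total burnt (originally-T cells now '.'): 19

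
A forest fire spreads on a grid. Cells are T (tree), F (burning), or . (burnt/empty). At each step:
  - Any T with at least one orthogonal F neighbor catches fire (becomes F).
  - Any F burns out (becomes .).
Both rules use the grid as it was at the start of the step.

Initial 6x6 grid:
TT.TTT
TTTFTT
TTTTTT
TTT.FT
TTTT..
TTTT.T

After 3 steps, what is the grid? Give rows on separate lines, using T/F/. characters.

Step 1: 6 trees catch fire, 2 burn out
  TT.FTT
  TTF.FT
  TTTFFT
  TTT..F
  TTTT..
  TTTT.T
Step 2: 5 trees catch fire, 6 burn out
  TT..FT
  TF...F
  TTF..F
  TTT...
  TTTT..
  TTTT.T
Step 3: 5 trees catch fire, 5 burn out
  TF...F
  F.....
  TF....
  TTF...
  TTTT..
  TTTT.T

TF...F
F.....
TF....
TTF...
TTTT..
TTTT.T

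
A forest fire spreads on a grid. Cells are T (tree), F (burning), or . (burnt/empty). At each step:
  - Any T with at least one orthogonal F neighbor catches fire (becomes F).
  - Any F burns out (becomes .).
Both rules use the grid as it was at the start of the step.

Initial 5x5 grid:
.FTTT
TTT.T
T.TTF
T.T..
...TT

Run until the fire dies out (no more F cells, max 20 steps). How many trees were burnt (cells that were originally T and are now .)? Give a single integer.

Answer: 12

Derivation:
Step 1: +4 fires, +2 burnt (F count now 4)
Step 2: +5 fires, +4 burnt (F count now 5)
Step 3: +2 fires, +5 burnt (F count now 2)
Step 4: +1 fires, +2 burnt (F count now 1)
Step 5: +0 fires, +1 burnt (F count now 0)
Fire out after step 5
Initially T: 14, now '.': 23
Total burnt (originally-T cells now '.'): 12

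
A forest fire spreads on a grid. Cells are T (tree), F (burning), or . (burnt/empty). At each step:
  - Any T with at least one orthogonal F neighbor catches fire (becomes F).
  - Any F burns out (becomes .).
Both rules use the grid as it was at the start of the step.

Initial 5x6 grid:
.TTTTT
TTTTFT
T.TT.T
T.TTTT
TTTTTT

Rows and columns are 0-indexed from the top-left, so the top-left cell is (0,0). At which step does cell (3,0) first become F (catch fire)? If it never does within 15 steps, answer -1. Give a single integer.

Step 1: cell (3,0)='T' (+3 fires, +1 burnt)
Step 2: cell (3,0)='T' (+5 fires, +3 burnt)
Step 3: cell (3,0)='T' (+5 fires, +5 burnt)
Step 4: cell (3,0)='T' (+6 fires, +5 burnt)
Step 5: cell (3,0)='T' (+3 fires, +6 burnt)
Step 6: cell (3,0)='F' (+2 fires, +3 burnt)
  -> target ignites at step 6
Step 7: cell (3,0)='.' (+1 fires, +2 burnt)
Step 8: cell (3,0)='.' (+0 fires, +1 burnt)
  fire out at step 8

6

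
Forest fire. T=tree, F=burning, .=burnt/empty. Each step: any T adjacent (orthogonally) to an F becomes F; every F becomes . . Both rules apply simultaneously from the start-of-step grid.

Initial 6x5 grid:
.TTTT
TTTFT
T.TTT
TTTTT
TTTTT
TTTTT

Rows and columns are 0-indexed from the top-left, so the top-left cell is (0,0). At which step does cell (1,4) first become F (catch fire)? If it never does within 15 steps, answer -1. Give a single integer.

Step 1: cell (1,4)='F' (+4 fires, +1 burnt)
  -> target ignites at step 1
Step 2: cell (1,4)='.' (+6 fires, +4 burnt)
Step 3: cell (1,4)='.' (+5 fires, +6 burnt)
Step 4: cell (1,4)='.' (+5 fires, +5 burnt)
Step 5: cell (1,4)='.' (+4 fires, +5 burnt)
Step 6: cell (1,4)='.' (+2 fires, +4 burnt)
Step 7: cell (1,4)='.' (+1 fires, +2 burnt)
Step 8: cell (1,4)='.' (+0 fires, +1 burnt)
  fire out at step 8

1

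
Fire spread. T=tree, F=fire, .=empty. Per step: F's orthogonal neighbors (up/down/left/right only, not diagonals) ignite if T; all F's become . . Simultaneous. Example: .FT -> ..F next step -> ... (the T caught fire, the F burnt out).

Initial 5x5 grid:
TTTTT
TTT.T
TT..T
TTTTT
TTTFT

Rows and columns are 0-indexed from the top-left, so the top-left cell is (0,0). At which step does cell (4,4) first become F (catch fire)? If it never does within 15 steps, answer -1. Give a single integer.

Step 1: cell (4,4)='F' (+3 fires, +1 burnt)
  -> target ignites at step 1
Step 2: cell (4,4)='.' (+3 fires, +3 burnt)
Step 3: cell (4,4)='.' (+3 fires, +3 burnt)
Step 4: cell (4,4)='.' (+3 fires, +3 burnt)
Step 5: cell (4,4)='.' (+3 fires, +3 burnt)
Step 6: cell (4,4)='.' (+4 fires, +3 burnt)
Step 7: cell (4,4)='.' (+2 fires, +4 burnt)
Step 8: cell (4,4)='.' (+0 fires, +2 burnt)
  fire out at step 8

1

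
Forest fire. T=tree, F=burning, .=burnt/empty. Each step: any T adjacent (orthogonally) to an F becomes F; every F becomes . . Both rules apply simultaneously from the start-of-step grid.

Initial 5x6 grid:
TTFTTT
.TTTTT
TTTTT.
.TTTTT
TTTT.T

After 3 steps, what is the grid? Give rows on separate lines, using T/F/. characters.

Step 1: 3 trees catch fire, 1 burn out
  TF.FTT
  .TFTTT
  TTTTT.
  .TTTTT
  TTTT.T
Step 2: 5 trees catch fire, 3 burn out
  F...FT
  .F.FTT
  TTFTT.
  .TTTTT
  TTTT.T
Step 3: 5 trees catch fire, 5 burn out
  .....F
  ....FT
  TF.FT.
  .TFTTT
  TTTT.T

.....F
....FT
TF.FT.
.TFTTT
TTTT.T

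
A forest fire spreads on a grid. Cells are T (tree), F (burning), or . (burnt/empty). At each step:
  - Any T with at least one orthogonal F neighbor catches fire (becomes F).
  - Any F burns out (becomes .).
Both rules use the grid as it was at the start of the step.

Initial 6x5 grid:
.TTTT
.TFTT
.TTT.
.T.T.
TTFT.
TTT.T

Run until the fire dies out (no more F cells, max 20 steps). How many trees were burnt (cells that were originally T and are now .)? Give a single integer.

Step 1: +7 fires, +2 burnt (F count now 7)
Step 2: +9 fires, +7 burnt (F count now 9)
Step 3: +2 fires, +9 burnt (F count now 2)
Step 4: +0 fires, +2 burnt (F count now 0)
Fire out after step 4
Initially T: 19, now '.': 29
Total burnt (originally-T cells now '.'): 18

Answer: 18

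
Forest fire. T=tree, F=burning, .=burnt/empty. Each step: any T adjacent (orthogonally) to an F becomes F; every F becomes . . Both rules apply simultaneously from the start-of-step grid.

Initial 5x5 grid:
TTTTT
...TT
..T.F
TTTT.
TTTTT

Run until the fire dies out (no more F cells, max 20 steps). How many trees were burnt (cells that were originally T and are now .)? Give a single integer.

Step 1: +1 fires, +1 burnt (F count now 1)
Step 2: +2 fires, +1 burnt (F count now 2)
Step 3: +1 fires, +2 burnt (F count now 1)
Step 4: +1 fires, +1 burnt (F count now 1)
Step 5: +1 fires, +1 burnt (F count now 1)
Step 6: +1 fires, +1 burnt (F count now 1)
Step 7: +0 fires, +1 burnt (F count now 0)
Fire out after step 7
Initially T: 17, now '.': 15
Total burnt (originally-T cells now '.'): 7

Answer: 7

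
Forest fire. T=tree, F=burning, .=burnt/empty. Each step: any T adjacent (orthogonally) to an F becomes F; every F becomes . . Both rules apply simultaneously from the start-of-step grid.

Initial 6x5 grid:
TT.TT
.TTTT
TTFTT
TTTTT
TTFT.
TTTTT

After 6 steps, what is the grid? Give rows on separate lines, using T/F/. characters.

Step 1: 7 trees catch fire, 2 burn out
  TT.TT
  .TFTT
  TF.FT
  TTFTT
  TF.F.
  TTFTT
Step 2: 9 trees catch fire, 7 burn out
  TT.TT
  .F.FT
  F...F
  TF.FT
  F....
  TF.FT
Step 3: 7 trees catch fire, 9 burn out
  TF.FT
  ....F
  .....
  F...F
  .....
  F...F
Step 4: 2 trees catch fire, 7 burn out
  F...F
  .....
  .....
  .....
  .....
  .....
Step 5: 0 trees catch fire, 2 burn out
  .....
  .....
  .....
  .....
  .....
  .....
Step 6: 0 trees catch fire, 0 burn out
  .....
  .....
  .....
  .....
  .....
  .....

.....
.....
.....
.....
.....
.....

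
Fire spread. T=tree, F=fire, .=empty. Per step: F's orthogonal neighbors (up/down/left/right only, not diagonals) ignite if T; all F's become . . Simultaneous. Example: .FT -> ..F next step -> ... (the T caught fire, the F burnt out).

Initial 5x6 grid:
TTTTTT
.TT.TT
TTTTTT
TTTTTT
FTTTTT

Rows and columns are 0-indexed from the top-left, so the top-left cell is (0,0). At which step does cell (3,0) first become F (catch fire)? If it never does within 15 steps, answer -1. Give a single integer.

Step 1: cell (3,0)='F' (+2 fires, +1 burnt)
  -> target ignites at step 1
Step 2: cell (3,0)='.' (+3 fires, +2 burnt)
Step 3: cell (3,0)='.' (+3 fires, +3 burnt)
Step 4: cell (3,0)='.' (+4 fires, +3 burnt)
Step 5: cell (3,0)='.' (+5 fires, +4 burnt)
Step 6: cell (3,0)='.' (+4 fires, +5 burnt)
Step 7: cell (3,0)='.' (+3 fires, +4 burnt)
Step 8: cell (3,0)='.' (+2 fires, +3 burnt)
Step 9: cell (3,0)='.' (+1 fires, +2 burnt)
Step 10: cell (3,0)='.' (+0 fires, +1 burnt)
  fire out at step 10

1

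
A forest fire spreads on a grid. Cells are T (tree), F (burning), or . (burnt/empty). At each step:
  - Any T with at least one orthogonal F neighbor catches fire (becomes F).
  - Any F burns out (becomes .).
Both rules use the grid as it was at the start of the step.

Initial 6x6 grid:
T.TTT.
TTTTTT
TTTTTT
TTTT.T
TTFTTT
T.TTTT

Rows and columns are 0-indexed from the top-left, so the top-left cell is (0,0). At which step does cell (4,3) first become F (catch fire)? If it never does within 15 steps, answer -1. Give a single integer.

Step 1: cell (4,3)='F' (+4 fires, +1 burnt)
  -> target ignites at step 1
Step 2: cell (4,3)='.' (+6 fires, +4 burnt)
Step 3: cell (4,3)='.' (+7 fires, +6 burnt)
Step 4: cell (4,3)='.' (+7 fires, +7 burnt)
Step 5: cell (4,3)='.' (+4 fires, +7 burnt)
Step 6: cell (4,3)='.' (+3 fires, +4 burnt)
Step 7: cell (4,3)='.' (+0 fires, +3 burnt)
  fire out at step 7

1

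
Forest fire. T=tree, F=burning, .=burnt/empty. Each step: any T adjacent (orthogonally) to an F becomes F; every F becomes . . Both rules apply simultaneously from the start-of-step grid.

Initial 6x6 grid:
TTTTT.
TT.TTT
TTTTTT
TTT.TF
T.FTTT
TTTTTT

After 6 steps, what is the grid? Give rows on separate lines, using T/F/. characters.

Step 1: 6 trees catch fire, 2 burn out
  TTTTT.
  TT.TTT
  TTTTTF
  TTF.F.
  T..FTF
  TTFTTT
Step 2: 8 trees catch fire, 6 burn out
  TTTTT.
  TT.TTF
  TTFTF.
  TF....
  T...F.
  TF.FTF
Step 3: 6 trees catch fire, 8 burn out
  TTTTT.
  TT.TF.
  TF.F..
  F.....
  T.....
  F...F.
Step 4: 5 trees catch fire, 6 burn out
  TTTTF.
  TF.F..
  F.....
  ......
  F.....
  ......
Step 5: 3 trees catch fire, 5 burn out
  TFTF..
  F.....
  ......
  ......
  ......
  ......
Step 6: 2 trees catch fire, 3 burn out
  F.F...
  ......
  ......
  ......
  ......
  ......

F.F...
......
......
......
......
......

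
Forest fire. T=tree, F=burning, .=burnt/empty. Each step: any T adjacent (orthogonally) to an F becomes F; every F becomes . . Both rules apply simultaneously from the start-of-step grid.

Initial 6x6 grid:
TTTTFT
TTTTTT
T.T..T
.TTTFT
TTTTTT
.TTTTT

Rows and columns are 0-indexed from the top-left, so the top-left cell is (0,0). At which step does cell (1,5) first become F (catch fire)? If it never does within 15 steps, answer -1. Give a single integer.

Step 1: cell (1,5)='T' (+6 fires, +2 burnt)
Step 2: cell (1,5)='F' (+8 fires, +6 burnt)
  -> target ignites at step 2
Step 3: cell (1,5)='.' (+7 fires, +8 burnt)
Step 4: cell (1,5)='.' (+4 fires, +7 burnt)
Step 5: cell (1,5)='.' (+3 fires, +4 burnt)
Step 6: cell (1,5)='.' (+1 fires, +3 burnt)
Step 7: cell (1,5)='.' (+0 fires, +1 burnt)
  fire out at step 7

2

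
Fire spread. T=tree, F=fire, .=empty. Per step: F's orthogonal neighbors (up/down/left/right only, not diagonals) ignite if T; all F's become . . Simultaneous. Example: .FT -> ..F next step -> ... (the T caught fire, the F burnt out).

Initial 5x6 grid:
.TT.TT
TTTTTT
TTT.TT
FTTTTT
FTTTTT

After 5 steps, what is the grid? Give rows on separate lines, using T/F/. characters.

Step 1: 3 trees catch fire, 2 burn out
  .TT.TT
  TTTTTT
  FTT.TT
  .FTTTT
  .FTTTT
Step 2: 4 trees catch fire, 3 burn out
  .TT.TT
  FTTTTT
  .FT.TT
  ..FTTT
  ..FTTT
Step 3: 4 trees catch fire, 4 burn out
  .TT.TT
  .FTTTT
  ..F.TT
  ...FTT
  ...FTT
Step 4: 4 trees catch fire, 4 burn out
  .FT.TT
  ..FTTT
  ....TT
  ....FT
  ....FT
Step 5: 5 trees catch fire, 4 burn out
  ..F.TT
  ...FTT
  ....FT
  .....F
  .....F

..F.TT
...FTT
....FT
.....F
.....F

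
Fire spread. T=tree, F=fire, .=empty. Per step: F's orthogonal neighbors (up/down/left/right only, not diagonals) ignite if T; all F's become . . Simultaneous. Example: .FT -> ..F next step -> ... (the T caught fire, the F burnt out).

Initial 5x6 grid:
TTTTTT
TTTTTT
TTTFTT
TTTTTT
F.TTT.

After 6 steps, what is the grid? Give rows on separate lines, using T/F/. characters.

Step 1: 5 trees catch fire, 2 burn out
  TTTTTT
  TTTFTT
  TTF.FT
  FTTFTT
  ..TTT.
Step 2: 10 trees catch fire, 5 burn out
  TTTFTT
  TTF.FT
  FF...F
  .FF.FT
  ..TFT.
Step 3: 8 trees catch fire, 10 burn out
  TTF.FT
  FF...F
  ......
  .....F
  ..F.F.
Step 4: 3 trees catch fire, 8 burn out
  FF...F
  ......
  ......
  ......
  ......
Step 5: 0 trees catch fire, 3 burn out
  ......
  ......
  ......
  ......
  ......
Step 6: 0 trees catch fire, 0 burn out
  ......
  ......
  ......
  ......
  ......

......
......
......
......
......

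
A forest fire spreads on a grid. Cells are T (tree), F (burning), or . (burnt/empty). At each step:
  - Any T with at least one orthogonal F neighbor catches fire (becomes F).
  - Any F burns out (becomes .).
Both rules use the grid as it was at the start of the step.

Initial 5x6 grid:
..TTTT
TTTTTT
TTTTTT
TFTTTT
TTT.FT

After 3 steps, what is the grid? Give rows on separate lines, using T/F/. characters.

Step 1: 6 trees catch fire, 2 burn out
  ..TTTT
  TTTTTT
  TFTTTT
  F.FTFT
  TFT..F
Step 2: 8 trees catch fire, 6 burn out
  ..TTTT
  TFTTTT
  F.FTFT
  ...F.F
  F.F...
Step 3: 5 trees catch fire, 8 burn out
  ..TTTT
  F.FTFT
  ...F.F
  ......
  ......

..TTTT
F.FTFT
...F.F
......
......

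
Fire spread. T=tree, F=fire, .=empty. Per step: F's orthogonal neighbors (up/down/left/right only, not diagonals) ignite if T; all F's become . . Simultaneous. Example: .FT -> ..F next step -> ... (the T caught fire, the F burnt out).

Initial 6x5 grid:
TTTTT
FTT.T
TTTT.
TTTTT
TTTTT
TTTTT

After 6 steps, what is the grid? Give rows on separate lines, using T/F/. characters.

Step 1: 3 trees catch fire, 1 burn out
  FTTTT
  .FT.T
  FTTT.
  TTTTT
  TTTTT
  TTTTT
Step 2: 4 trees catch fire, 3 burn out
  .FTTT
  ..F.T
  .FTT.
  FTTTT
  TTTTT
  TTTTT
Step 3: 4 trees catch fire, 4 burn out
  ..FTT
  ....T
  ..FT.
  .FTTT
  FTTTT
  TTTTT
Step 4: 5 trees catch fire, 4 burn out
  ...FT
  ....T
  ...F.
  ..FTT
  .FTTT
  FTTTT
Step 5: 4 trees catch fire, 5 burn out
  ....F
  ....T
  .....
  ...FT
  ..FTT
  .FTTT
Step 6: 4 trees catch fire, 4 burn out
  .....
  ....F
  .....
  ....F
  ...FT
  ..FTT

.....
....F
.....
....F
...FT
..FTT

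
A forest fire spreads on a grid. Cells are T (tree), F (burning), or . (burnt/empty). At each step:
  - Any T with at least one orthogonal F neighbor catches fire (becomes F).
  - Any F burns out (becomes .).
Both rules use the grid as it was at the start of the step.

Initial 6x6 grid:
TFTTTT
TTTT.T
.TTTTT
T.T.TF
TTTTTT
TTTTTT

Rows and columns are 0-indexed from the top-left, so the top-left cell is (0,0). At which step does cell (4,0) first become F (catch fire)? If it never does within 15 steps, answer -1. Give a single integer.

Step 1: cell (4,0)='T' (+6 fires, +2 burnt)
Step 2: cell (4,0)='T' (+8 fires, +6 burnt)
Step 3: cell (4,0)='T' (+7 fires, +8 burnt)
Step 4: cell (4,0)='T' (+3 fires, +7 burnt)
Step 5: cell (4,0)='T' (+2 fires, +3 burnt)
Step 6: cell (4,0)='F' (+2 fires, +2 burnt)
  -> target ignites at step 6
Step 7: cell (4,0)='.' (+2 fires, +2 burnt)
Step 8: cell (4,0)='.' (+0 fires, +2 burnt)
  fire out at step 8

6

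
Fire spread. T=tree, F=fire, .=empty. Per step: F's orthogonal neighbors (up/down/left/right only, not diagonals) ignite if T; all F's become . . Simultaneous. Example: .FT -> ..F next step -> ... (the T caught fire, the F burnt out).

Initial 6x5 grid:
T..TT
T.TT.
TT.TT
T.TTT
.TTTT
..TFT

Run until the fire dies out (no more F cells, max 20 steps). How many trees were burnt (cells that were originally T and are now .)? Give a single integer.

Step 1: +3 fires, +1 burnt (F count now 3)
Step 2: +3 fires, +3 burnt (F count now 3)
Step 3: +4 fires, +3 burnt (F count now 4)
Step 4: +2 fires, +4 burnt (F count now 2)
Step 5: +2 fires, +2 burnt (F count now 2)
Step 6: +1 fires, +2 burnt (F count now 1)
Step 7: +0 fires, +1 burnt (F count now 0)
Fire out after step 7
Initially T: 20, now '.': 25
Total burnt (originally-T cells now '.'): 15

Answer: 15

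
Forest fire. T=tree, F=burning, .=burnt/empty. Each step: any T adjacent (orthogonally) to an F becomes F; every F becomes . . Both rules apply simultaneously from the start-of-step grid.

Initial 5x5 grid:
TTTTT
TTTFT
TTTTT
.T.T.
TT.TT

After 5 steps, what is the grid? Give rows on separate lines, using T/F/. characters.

Step 1: 4 trees catch fire, 1 burn out
  TTTFT
  TTF.F
  TTTFT
  .T.T.
  TT.TT
Step 2: 6 trees catch fire, 4 burn out
  TTF.F
  TF...
  TTF.F
  .T.F.
  TT.TT
Step 3: 4 trees catch fire, 6 burn out
  TF...
  F....
  TF...
  .T...
  TT.FT
Step 4: 4 trees catch fire, 4 burn out
  F....
  .....
  F....
  .F...
  TT..F
Step 5: 1 trees catch fire, 4 burn out
  .....
  .....
  .....
  .....
  TF...

.....
.....
.....
.....
TF...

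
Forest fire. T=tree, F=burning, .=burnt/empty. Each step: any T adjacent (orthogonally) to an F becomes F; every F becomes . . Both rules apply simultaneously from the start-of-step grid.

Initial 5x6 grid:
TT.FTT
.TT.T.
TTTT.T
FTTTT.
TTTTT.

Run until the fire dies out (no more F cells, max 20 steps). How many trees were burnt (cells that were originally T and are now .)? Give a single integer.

Step 1: +4 fires, +2 burnt (F count now 4)
Step 2: +5 fires, +4 burnt (F count now 5)
Step 3: +4 fires, +5 burnt (F count now 4)
Step 4: +5 fires, +4 burnt (F count now 5)
Step 5: +2 fires, +5 burnt (F count now 2)
Step 6: +0 fires, +2 burnt (F count now 0)
Fire out after step 6
Initially T: 21, now '.': 29
Total burnt (originally-T cells now '.'): 20

Answer: 20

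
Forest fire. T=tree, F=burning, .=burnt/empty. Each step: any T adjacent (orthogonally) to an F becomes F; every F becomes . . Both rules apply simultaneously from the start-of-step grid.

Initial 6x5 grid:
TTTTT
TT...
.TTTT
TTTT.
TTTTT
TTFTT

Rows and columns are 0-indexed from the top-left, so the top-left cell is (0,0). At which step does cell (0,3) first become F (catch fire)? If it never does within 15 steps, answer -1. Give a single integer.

Step 1: cell (0,3)='T' (+3 fires, +1 burnt)
Step 2: cell (0,3)='T' (+5 fires, +3 burnt)
Step 3: cell (0,3)='T' (+5 fires, +5 burnt)
Step 4: cell (0,3)='T' (+3 fires, +5 burnt)
Step 5: cell (0,3)='T' (+2 fires, +3 burnt)
Step 6: cell (0,3)='T' (+2 fires, +2 burnt)
Step 7: cell (0,3)='T' (+2 fires, +2 burnt)
Step 8: cell (0,3)='F' (+1 fires, +2 burnt)
  -> target ignites at step 8
Step 9: cell (0,3)='.' (+1 fires, +1 burnt)
Step 10: cell (0,3)='.' (+0 fires, +1 burnt)
  fire out at step 10

8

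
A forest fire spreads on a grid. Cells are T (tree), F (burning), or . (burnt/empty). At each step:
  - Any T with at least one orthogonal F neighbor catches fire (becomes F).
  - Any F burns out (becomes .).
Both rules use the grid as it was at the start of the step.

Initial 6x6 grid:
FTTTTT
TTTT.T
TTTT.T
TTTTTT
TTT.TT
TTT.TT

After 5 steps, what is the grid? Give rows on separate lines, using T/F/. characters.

Step 1: 2 trees catch fire, 1 burn out
  .FTTTT
  FTTT.T
  TTTT.T
  TTTTTT
  TTT.TT
  TTT.TT
Step 2: 3 trees catch fire, 2 burn out
  ..FTTT
  .FTT.T
  FTTT.T
  TTTTTT
  TTT.TT
  TTT.TT
Step 3: 4 trees catch fire, 3 burn out
  ...FTT
  ..FT.T
  .FTT.T
  FTTTTT
  TTT.TT
  TTT.TT
Step 4: 5 trees catch fire, 4 burn out
  ....FT
  ...F.T
  ..FT.T
  .FTTTT
  FTT.TT
  TTT.TT
Step 5: 5 trees catch fire, 5 burn out
  .....F
  .....T
  ...F.T
  ..FTTT
  .FT.TT
  FTT.TT

.....F
.....T
...F.T
..FTTT
.FT.TT
FTT.TT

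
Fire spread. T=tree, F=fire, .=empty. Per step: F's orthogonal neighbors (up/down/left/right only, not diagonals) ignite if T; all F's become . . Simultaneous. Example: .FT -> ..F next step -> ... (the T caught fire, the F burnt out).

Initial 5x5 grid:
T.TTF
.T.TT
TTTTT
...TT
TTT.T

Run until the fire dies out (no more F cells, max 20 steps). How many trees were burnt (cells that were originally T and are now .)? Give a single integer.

Answer: 13

Derivation:
Step 1: +2 fires, +1 burnt (F count now 2)
Step 2: +3 fires, +2 burnt (F count now 3)
Step 3: +2 fires, +3 burnt (F count now 2)
Step 4: +3 fires, +2 burnt (F count now 3)
Step 5: +1 fires, +3 burnt (F count now 1)
Step 6: +2 fires, +1 burnt (F count now 2)
Step 7: +0 fires, +2 burnt (F count now 0)
Fire out after step 7
Initially T: 17, now '.': 21
Total burnt (originally-T cells now '.'): 13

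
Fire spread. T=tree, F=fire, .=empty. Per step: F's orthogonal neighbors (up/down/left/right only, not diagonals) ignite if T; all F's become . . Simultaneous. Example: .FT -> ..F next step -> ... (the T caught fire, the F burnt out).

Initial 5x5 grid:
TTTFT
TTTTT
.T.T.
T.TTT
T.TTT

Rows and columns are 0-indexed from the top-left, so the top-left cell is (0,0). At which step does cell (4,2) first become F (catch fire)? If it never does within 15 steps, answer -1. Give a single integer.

Step 1: cell (4,2)='T' (+3 fires, +1 burnt)
Step 2: cell (4,2)='T' (+4 fires, +3 burnt)
Step 3: cell (4,2)='T' (+3 fires, +4 burnt)
Step 4: cell (4,2)='T' (+5 fires, +3 burnt)
Step 5: cell (4,2)='F' (+2 fires, +5 burnt)
  -> target ignites at step 5
Step 6: cell (4,2)='.' (+0 fires, +2 burnt)
  fire out at step 6

5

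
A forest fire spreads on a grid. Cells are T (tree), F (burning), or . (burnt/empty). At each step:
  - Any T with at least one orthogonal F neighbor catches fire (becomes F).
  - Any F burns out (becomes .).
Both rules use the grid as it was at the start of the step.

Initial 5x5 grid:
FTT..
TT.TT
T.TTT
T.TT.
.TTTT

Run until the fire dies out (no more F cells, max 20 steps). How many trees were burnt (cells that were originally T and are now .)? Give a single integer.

Answer: 6

Derivation:
Step 1: +2 fires, +1 burnt (F count now 2)
Step 2: +3 fires, +2 burnt (F count now 3)
Step 3: +1 fires, +3 burnt (F count now 1)
Step 4: +0 fires, +1 burnt (F count now 0)
Fire out after step 4
Initially T: 17, now '.': 14
Total burnt (originally-T cells now '.'): 6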